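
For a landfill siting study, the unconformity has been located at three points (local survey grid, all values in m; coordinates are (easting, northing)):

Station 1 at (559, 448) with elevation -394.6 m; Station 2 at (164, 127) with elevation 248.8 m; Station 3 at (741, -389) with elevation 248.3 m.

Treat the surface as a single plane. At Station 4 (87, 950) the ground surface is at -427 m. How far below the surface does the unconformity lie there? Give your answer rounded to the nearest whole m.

Let the plane be z = a·E + b·N + c.
Station 2−Station 1: −395a − 321b = 643.4;  Station 3−Station 1: 182a − 837b = 642.9.
Solving gives a = −0.85379, b = −0.95375.
Then c = -394.6 − a·559 − b·448 = 509.95.
At (87, 950): z_contact = −74.3 − 906.1 + 509.95 = -470.4 m.
Depth below ground = -427 − (-470.4) = 43 m.

43 m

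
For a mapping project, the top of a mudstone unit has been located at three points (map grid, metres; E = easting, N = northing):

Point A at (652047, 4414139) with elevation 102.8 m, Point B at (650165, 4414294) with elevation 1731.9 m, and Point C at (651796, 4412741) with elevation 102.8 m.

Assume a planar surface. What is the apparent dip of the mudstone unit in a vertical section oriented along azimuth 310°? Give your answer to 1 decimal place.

36.9°

Two edge vectors: Point A→Point B = (-1882, 155, 1629.1), Point A→Point C = (-251, -1398, 0).
Normal n = (Point A→Point B) × (Point A→Point C) = (2277481.8, -408904.1, 2669941).
So ∂z/∂E = −n_x/n_z = −0.85301 and ∂z/∂N = −n_y/n_z = 0.15315.
Unit vector along 310° is (sin 310°, cos 310°) = (-0.7660, 0.6428).
Slope in that direction = a·(-0.7660) + b·(0.6428) = 0.75189.
Apparent dip = arctan|0.75189| = 36.9° (true dip is 40.9°, so apparent ≤ true as expected).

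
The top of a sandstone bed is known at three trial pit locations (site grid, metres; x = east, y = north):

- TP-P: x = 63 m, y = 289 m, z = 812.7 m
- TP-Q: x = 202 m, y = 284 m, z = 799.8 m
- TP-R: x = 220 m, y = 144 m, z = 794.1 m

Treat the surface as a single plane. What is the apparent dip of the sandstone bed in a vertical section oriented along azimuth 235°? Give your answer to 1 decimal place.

3.4°

Let the plane be z = a·x + b·y + c.
TP-Q−TP-P: 139a − 5b = −12.9;  TP-R−TP-P: 157a − 145b = −18.6.
Solving gives a = −0.09177, b = 0.02892.
Unit vector along 235° is (sin 235°, cos 235°) = (-0.8192, -0.5736).
Slope in that direction = a·(-0.8192) + b·(-0.5736) = 0.05858.
Apparent dip = arctan|0.05858| = 3.4° (true dip is 5.5°, so apparent ≤ true as expected).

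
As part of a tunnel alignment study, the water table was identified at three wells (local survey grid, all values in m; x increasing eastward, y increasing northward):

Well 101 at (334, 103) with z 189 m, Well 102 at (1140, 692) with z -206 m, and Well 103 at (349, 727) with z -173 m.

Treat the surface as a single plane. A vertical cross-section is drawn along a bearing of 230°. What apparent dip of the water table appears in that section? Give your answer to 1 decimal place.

22.9°

Let the plane be z = a·x + b·y + c.
Well 102−Well 101: 806a + 589b = −395;  Well 103−Well 101: 15a + 624b = −362.
Solving gives a = −0.06732, b = −0.57851.
Unit vector along 230° is (sin 230°, cos 230°) = (-0.7660, -0.6428).
Slope in that direction = a·(-0.7660) + b·(-0.6428) = 0.42343.
Apparent dip = arctan|0.42343| = 22.9° (true dip is 30.2°, so apparent ≤ true as expected).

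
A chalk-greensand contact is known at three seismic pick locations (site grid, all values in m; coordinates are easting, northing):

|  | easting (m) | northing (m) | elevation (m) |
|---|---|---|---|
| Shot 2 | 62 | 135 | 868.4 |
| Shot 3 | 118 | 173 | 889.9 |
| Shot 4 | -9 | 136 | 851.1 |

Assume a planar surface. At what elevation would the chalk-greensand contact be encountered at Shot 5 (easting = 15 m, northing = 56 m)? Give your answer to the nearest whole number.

841 m

Two edge vectors: Shot 2→Shot 3 = (56, 38, 21.5), Shot 2→Shot 4 = (-71, 1, -17.3).
Normal n = (Shot 2→Shot 3) × (Shot 2→Shot 4) = (-678.9, -557.7, 2754).
So ∂z/∂easting = −n_x/n_z = 0.24651 and ∂z/∂northing = −n_y/n_z = 0.20251.
Intercept c from Shot 2: 868.4 − 15.28 − 27.34 = 825.78.
At (15, 56): z = 3.7 + 11.3 + 825.78 = 840.8 m.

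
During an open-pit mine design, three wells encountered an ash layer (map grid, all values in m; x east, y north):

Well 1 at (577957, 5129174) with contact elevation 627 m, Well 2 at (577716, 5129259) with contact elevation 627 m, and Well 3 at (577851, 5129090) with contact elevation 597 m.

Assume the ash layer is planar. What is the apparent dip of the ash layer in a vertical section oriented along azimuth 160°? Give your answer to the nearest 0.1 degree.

Two edge vectors: Well 1→Well 2 = (-241, 85, 0), Well 1→Well 3 = (-106, -84, -30).
Normal n = (Well 1→Well 2) × (Well 1→Well 3) = (-2550, -7230, 29254).
So ∂z/∂x = −n_x/n_z = 0.08717 and ∂z/∂y = −n_y/n_z = 0.24715.
Unit vector along 160° is (sin 160°, cos 160°) = (0.3420, -0.9397).
Slope in that direction = a·(0.3420) + b·(-0.9397) = −0.20243.
Apparent dip = arctan|0.20243| = 11.4° (true dip is 14.7°, so apparent ≤ true as expected).

11.4°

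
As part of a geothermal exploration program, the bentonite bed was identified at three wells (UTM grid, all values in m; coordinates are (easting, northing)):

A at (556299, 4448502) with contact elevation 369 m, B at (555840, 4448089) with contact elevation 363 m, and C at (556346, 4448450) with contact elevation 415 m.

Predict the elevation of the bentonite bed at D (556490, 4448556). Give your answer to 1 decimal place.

Two edge vectors: A→B = (-459, -413, -6), A→C = (47, -52, 46).
Normal n = (A→B) × (A→C) = (-19310, 20832, 43279).
So ∂z/∂E = −n_x/n_z = 0.446174819 and ∂z/∂N = −n_y/n_z = −0.481341990.
Intercept c from A: 369 − 248206.61 + 2141250.81 = 1893413.20.
At (556490, 4448556): z = 248291.8 − 2141276.8 + 1893413.20 = 428.2 m.

428.2 m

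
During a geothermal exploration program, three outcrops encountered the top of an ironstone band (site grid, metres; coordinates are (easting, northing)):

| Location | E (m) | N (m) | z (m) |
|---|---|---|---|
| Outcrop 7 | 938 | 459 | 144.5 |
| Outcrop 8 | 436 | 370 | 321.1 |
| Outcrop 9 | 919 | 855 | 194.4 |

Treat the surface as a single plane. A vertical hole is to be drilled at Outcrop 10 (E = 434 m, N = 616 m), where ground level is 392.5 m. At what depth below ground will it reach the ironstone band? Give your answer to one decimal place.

44.0 m

Two edge vectors: Outcrop 7→Outcrop 8 = (-502, -89, 176.6), Outcrop 7→Outcrop 9 = (-19, 396, 49.9).
Normal n = (Outcrop 7→Outcrop 8) × (Outcrop 7→Outcrop 9) = (-74374.7, 21694.4, -200483).
So ∂z/∂E = −n_x/n_z = −0.37098 and ∂z/∂N = −n_y/n_z = 0.10821.
Intercept c from Outcrop 7: 144.5 + 347.98 − 49.67 = 442.81.
At (434, 616): z_contact = −161.00 + 66.66 + 442.81 = 348.46 m.
Depth below ground = 392.5 − 348.46 = 44.0 m.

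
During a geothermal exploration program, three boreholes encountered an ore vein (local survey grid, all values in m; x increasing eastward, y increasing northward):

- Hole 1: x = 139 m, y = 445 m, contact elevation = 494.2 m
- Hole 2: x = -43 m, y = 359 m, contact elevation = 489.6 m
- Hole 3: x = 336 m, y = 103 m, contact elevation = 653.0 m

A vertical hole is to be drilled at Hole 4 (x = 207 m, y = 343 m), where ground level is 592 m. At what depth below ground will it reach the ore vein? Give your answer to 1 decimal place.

48.7 m

Two edge vectors: Hole 1→Hole 2 = (-182, -86, -4.6), Hole 1→Hole 3 = (197, -342, 158.8).
Normal n = (Hole 1→Hole 2) × (Hole 1→Hole 3) = (-15230, 27995.4, 79186).
So ∂z/∂x = −n_x/n_z = 0.19233 and ∂z/∂y = −n_y/n_z = −0.35354.
Intercept c from Hole 1: 494.2 − 26.73 + 157.33 = 624.79.
At (207, 343): z_contact = 39.81 − 121.26 + 624.79 = 543.34 m.
Depth below ground = 592 − 543.34 = 48.7 m.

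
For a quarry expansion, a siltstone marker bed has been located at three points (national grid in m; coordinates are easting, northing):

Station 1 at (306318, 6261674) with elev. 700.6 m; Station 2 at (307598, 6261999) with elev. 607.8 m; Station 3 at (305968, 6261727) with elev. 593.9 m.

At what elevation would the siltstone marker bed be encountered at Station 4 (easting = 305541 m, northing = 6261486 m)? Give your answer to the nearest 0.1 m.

748.3 m

Let the plane be z = a·easting + b·northing + c.
Station 2−Station 1: 1280a + 325b = −92.8;  Station 3−Station 1: −350a + 53b = −106.7.
Solving gives a = 0.163880720, b = −0.930976375.
Then c = 700.6 − a·306318 − b·6261674 = 5779971.55.
At (305541, 6261486): z = 50072.3 − 5829295.5 + 5779971.55 = 748.3 m.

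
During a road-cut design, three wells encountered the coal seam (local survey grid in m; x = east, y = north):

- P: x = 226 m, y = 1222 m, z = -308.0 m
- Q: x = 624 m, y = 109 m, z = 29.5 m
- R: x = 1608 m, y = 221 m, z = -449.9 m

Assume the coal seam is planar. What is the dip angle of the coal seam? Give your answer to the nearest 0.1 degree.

32.3°

Two edge vectors: P→Q = (398, -1113, 337.5), P→R = (1382, -1001, -141.9).
Normal n = (P→Q) × (P→R) = (495772.2, 522901.2, 1139768).
So ∂z/∂x = −n_x/n_z = −0.43498 and ∂z/∂y = −n_y/n_z = −0.45878.
Gradient magnitude |∇z| = √(a² + b²) = √(0.18920 + 0.21048) = 0.63220.
True dip = arctan(0.63220) = 32.3°, dipping toward NE (azimuth ≈ 043°).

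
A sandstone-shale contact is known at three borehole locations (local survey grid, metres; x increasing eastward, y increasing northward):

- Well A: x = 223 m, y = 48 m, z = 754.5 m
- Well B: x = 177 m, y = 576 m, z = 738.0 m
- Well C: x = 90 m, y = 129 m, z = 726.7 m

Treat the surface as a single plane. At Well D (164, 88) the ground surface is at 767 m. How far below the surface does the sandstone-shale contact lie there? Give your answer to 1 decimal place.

Two edge vectors: Well A→Well B = (-46, 528, -16.5), Well A→Well C = (-133, 81, -27.8).
Normal n = (Well A→Well B) × (Well A→Well C) = (-13341.9, 915.7, 66498).
So ∂z/∂x = −n_x/n_z = 0.20064 and ∂z/∂y = −n_y/n_z = −0.01377.
Intercept c from Well A: 754.5 − 44.74 + 0.66 = 710.42.
At (164, 88): z_contact = 32.90 − 1.21 + 710.42 = 742.11 m.
Depth below ground = 767 − 742.11 = 24.9 m.

24.9 m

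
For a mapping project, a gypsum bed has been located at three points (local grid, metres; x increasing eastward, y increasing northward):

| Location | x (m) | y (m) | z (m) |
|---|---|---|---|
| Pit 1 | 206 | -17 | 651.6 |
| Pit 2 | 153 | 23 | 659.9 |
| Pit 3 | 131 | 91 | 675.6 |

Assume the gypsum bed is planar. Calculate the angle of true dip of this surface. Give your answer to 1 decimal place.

13.5°

Two edge vectors: Pit 1→Pit 2 = (-53, 40, 8.3), Pit 1→Pit 3 = (-75, 108, 24).
Normal n = (Pit 1→Pit 2) × (Pit 1→Pit 3) = (63.6, 649.5, -2724).
So ∂z/∂x = −n_x/n_z = 0.02335 and ∂z/∂y = −n_y/n_z = 0.23844.
Gradient magnitude |∇z| = √(a² + b²) = √(0.00055 + 0.05685) = 0.23958.
True dip = arctan(0.23958) = 13.5°, dipping toward S (azimuth ≈ 186°).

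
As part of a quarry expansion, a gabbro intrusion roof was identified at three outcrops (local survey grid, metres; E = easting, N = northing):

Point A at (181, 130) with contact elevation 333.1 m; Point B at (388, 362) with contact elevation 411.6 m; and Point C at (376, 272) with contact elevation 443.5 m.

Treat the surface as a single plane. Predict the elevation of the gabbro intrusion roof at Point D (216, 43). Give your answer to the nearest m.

Let the plane be z = a·E + b·N + c.
Point B−Point A: 207a + 232b = 78.5;  Point C−Point A: 195a + 142b = 110.4.
Solving gives a = 0.91290, b = −0.47616.
Then c = 333.1 − a·181 − b·130 = 229.77.
At (216, 43): z = 197.2 − 20.5 + 229.77 = 406.5 m.

406 m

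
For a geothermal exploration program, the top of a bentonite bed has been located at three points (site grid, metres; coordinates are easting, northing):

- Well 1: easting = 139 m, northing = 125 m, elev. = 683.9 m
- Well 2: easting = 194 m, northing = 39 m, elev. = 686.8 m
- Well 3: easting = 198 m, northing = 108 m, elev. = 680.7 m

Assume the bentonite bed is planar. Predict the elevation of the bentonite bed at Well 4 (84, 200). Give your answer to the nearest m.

Let the plane be z = a·easting + b·northing + c.
Well 2−Well 1: 55a − 86b = 2.9;  Well 3−Well 1: 59a − 17b = −3.2.
Solving gives a = −0.07840, b = −0.08386.
Then c = 683.9 − a·139 − b·125 = 705.28.
At (84, 200): z = −6.6 − 16.8 + 705.28 = 681.9 m.

682 m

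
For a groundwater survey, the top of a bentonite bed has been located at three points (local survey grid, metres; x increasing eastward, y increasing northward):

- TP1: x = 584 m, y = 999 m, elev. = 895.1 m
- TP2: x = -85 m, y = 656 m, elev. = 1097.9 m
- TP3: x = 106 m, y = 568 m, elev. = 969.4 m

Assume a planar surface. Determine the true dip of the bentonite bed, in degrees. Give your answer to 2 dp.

32.05°

Two edge vectors: TP1→TP2 = (-669, -343, 202.8), TP1→TP3 = (-478, -431, 74.3).
Normal n = (TP1→TP2) × (TP1→TP3) = (61921.9, -47231.7, 124385).
So ∂z/∂x = −n_x/n_z = −0.49782 and ∂z/∂y = −n_y/n_z = 0.37972.
Gradient magnitude |∇z| = √(a² + b²) = √(0.24783 + 0.14419) = 0.62611.
True dip = arctan(0.62611) = 32.05°, dipping toward SE (azimuth ≈ 127°).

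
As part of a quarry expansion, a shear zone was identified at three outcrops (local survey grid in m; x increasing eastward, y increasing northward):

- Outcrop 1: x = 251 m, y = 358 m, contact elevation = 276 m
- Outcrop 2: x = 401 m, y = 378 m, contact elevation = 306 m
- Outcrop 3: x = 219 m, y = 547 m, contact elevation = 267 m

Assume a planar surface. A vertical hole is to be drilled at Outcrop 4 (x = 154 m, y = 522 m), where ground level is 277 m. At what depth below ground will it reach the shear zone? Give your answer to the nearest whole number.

23 m

Two edge vectors: Outcrop 1→Outcrop 2 = (150, 20, 30), Outcrop 1→Outcrop 3 = (-32, 189, -9).
Normal n = (Outcrop 1→Outcrop 2) × (Outcrop 1→Outcrop 3) = (-5850, 390, 28990).
So ∂z/∂x = −n_x/n_z = 0.20179 and ∂z/∂y = −n_y/n_z = −0.01345.
Intercept c from Outcrop 1: 276 − 50.65 + 4.82 = 230.17.
At (154, 522): z_contact = 31.1 − 7.0 + 230.17 = 254.2 m.
Depth below ground = 277 − 254.2 = 23 m.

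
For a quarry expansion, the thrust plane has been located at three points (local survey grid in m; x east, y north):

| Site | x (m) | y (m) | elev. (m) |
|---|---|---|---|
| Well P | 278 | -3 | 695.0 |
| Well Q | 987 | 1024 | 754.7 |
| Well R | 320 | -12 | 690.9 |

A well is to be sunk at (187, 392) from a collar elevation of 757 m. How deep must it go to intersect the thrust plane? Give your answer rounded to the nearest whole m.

12 m

Let the plane be z = a·x + b·y + c.
Well Q−Well P: 709a + 1027b = 59.7;  Well R−Well P: 42a − 9b = −4.1.
Solving gives a = −0.07419, b = 0.10935.
Then c = 695 − a·278 − b·-3 = 715.95.
At (187, 392): z_contact = −13.9 + 42.9 + 715.95 = 744.9 m.
Depth below ground = 757 − 744.9 = 12 m.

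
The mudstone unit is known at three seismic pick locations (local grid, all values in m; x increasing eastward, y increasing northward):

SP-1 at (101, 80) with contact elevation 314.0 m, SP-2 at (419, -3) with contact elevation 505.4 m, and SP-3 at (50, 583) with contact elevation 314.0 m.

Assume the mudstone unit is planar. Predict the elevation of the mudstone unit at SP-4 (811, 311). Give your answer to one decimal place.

Let the plane be z = a·x + b·y + c.
SP-2−SP-1: 318a − 83b = 191.4;  SP-3−SP-1: −51a + 503b = 0.
Solving gives a = 0.61825, b = 0.06269.
Then c = 314 − a·101 − b·80 = 246.54.
At (811, 311): z = 501.4 + 19.5 + 246.54 = 767.4 m.

767.4 m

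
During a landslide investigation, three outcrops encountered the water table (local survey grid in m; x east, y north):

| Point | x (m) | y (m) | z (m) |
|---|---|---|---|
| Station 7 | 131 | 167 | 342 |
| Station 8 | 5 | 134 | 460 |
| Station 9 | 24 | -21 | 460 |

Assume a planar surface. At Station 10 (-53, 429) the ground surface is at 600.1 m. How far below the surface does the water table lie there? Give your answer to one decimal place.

Two edge vectors: Station 7→Station 8 = (-126, -33, 118), Station 7→Station 9 = (-107, -188, 118).
Normal n = (Station 7→Station 8) × (Station 7→Station 9) = (18290, 2242, 20157).
So ∂z/∂x = −n_x/n_z = −0.90738 and ∂z/∂y = −n_y/n_z = −0.11123.
Intercept c from Station 7: 342 + 118.87 + 18.57 = 479.44.
At (-53, 429): z_contact = 48.09 − 47.72 + 479.44 = 479.82 m.
Depth below ground = 600.1 − 479.82 = 120.3 m.

120.3 m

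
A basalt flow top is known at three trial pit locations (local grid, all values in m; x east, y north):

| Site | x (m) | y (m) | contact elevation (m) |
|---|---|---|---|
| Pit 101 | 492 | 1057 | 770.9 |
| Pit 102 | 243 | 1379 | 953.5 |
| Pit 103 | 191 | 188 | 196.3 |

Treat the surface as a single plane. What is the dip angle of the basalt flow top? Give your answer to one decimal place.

Let the plane be z = a·x + b·y + c.
Pit 102−Pit 101: −249a + 322b = 182.6;  Pit 103−Pit 101: −301a − 869b = −574.6.
Solving gives a = 0.08408, b = 0.63210.
Gradient magnitude |∇z| = √(a² + b²) = √(0.00707 + 0.39955) = 0.63766.
True dip = arctan(0.63766) = 32.5°, dipping toward S (azimuth ≈ 188°).

32.5°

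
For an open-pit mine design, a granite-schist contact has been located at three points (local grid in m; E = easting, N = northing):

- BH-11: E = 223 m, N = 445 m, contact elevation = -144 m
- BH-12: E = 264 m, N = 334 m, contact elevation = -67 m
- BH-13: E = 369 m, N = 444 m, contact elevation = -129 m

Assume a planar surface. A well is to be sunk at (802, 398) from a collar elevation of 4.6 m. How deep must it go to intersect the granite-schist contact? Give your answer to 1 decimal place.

Two edge vectors: BH-11→BH-12 = (41, -111, 77), BH-11→BH-13 = (146, -1, 15).
Normal n = (BH-11→BH-12) × (BH-11→BH-13) = (-1588, 10627, 16165).
So ∂z/∂E = −n_x/n_z = 0.09824 and ∂z/∂N = −n_y/n_z = −0.65741.
Intercept c from BH-11: -144 − 21.91 + 292.55 = 126.64.
At (802, 398): z_contact = 78.79 − 261.65 + 126.64 = -56.22 m.
Depth below ground = 4.6 − (-56.22) = 60.8 m.

60.8 m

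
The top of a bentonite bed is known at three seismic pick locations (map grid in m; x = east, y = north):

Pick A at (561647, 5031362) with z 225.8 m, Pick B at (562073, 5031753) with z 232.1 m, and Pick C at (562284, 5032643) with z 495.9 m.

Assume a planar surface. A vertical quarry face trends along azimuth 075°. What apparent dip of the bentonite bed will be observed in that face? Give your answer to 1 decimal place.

12.4°

Two edge vectors: Pick A→Pick B = (426, 391, 6.3), Pick A→Pick C = (637, 1281, 270.1).
Normal n = (Pick A→Pick B) × (Pick A→Pick C) = (97538.8, -111049.5, 296639).
So ∂z/∂x = −n_x/n_z = −0.32881 and ∂z/∂y = −n_y/n_z = 0.37436.
Unit vector along 075° is (sin 75°, cos 75°) = (0.9659, 0.2588).
Slope in that direction = a·(0.9659) + b·(0.2588) = −0.22072.
Apparent dip = arctan|0.22072| = 12.4° (true dip is 26.5°, so apparent ≤ true as expected).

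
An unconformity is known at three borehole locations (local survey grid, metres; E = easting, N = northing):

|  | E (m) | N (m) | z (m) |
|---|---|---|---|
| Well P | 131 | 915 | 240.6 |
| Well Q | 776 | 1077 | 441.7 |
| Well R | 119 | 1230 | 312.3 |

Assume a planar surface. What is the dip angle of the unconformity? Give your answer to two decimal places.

19.10°

Let the plane be z = a·E + b·N + c.
Well Q−Well P: 645a + 162b = 201.1;  Well R−Well P: −12a + 315b = 71.7.
Solving gives a = 0.25220, b = 0.23723.
Gradient magnitude |∇z| = √(a² + b²) = √(0.06361 + 0.05628) = 0.34624.
True dip = arctan(0.34624) = 19.10°, dipping toward SW (azimuth ≈ 227°).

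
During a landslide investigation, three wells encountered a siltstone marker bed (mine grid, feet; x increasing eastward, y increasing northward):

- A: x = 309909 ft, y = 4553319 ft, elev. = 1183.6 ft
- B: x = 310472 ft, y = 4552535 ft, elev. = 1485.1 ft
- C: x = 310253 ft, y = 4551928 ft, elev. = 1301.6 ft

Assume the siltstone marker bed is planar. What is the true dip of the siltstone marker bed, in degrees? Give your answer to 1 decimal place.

32.7°

Let the plane be z = a·x + b·y + c.
B−A: 563a − 784b = 301.5;  C−A: 344a − 1391b = 118.
Solving gives a = 0.63664, b = 0.07261.
Gradient magnitude |∇z| = √(a² + b²) = √(0.40531 + 0.00527) = 0.64077.
True dip = arctan(0.64077) = 32.7°, dipping toward W (azimuth ≈ 263°).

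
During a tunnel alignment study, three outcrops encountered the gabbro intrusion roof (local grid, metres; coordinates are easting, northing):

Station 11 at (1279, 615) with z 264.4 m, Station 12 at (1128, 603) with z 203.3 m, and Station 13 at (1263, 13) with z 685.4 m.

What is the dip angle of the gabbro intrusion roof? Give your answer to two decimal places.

40.30°

Let the plane be z = a·easting + b·northing + c.
Station 12−Station 11: −151a − 12b = −61.1;  Station 13−Station 11: −16a − 602b = 421.
Solving gives a = 0.46119, b = −0.71159.
Gradient magnitude |∇z| = √(a² + b²) = √(0.21269 + 0.50636) = 0.84797.
True dip = arctan(0.84797) = 40.30°, dipping toward NNW (azimuth ≈ 327°).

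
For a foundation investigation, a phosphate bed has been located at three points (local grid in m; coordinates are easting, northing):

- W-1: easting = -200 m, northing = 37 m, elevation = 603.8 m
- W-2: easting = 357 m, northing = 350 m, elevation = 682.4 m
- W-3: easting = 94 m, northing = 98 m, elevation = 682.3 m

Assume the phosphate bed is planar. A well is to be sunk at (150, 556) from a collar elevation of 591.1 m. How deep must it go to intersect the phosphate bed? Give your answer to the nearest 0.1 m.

52.4 m

Let the plane be z = a·easting + b·northing + c.
W-2−W-1: 557a + 313b = 78.6;  W-3−W-1: 294a + 61b = 78.5.
Solving gives a = 0.34070, b = −0.35517.
Then c = 603.8 − a·-200 − b·37 = 685.08.
At (150, 556): z_contact = 51.10 − 197.48 + 685.08 = 538.71 m.
Depth below ground = 591.1 − 538.71 = 52.4 m.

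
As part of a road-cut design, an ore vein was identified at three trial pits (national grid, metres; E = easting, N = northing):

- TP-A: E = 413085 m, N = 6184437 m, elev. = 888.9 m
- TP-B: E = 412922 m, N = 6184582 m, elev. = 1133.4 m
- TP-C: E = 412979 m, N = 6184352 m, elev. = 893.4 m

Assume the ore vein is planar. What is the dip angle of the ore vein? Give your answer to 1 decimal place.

Let the plane be z = a·E + b·N + c.
TP-B−TP-A: −163a + 145b = 244.5;  TP-C−TP-A: −106a − 85b = 4.5.
Solving gives a = −0.73345, b = 0.86171.
Gradient magnitude |∇z| = √(a² + b²) = √(0.53795 + 0.74255) = 1.13159.
True dip = arctan(1.13159) = 48.5°, dipping toward SE (azimuth ≈ 140°).

48.5°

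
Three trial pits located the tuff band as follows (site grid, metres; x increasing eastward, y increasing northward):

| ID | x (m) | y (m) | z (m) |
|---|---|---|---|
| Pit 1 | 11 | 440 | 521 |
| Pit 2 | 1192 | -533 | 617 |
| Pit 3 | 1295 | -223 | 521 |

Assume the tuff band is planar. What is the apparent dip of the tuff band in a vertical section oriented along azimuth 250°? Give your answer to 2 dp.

12.33°

Two edge vectors: Pit 1→Pit 2 = (1181, -973, 96), Pit 1→Pit 3 = (1284, -663, 0).
Normal n = (Pit 1→Pit 2) × (Pit 1→Pit 3) = (63648, 123264, 466329).
So ∂z/∂x = −n_x/n_z = −0.13649 and ∂z/∂y = −n_y/n_z = −0.26433.
Unit vector along 250° is (sin 250°, cos 250°) = (-0.9397, -0.3420).
Slope in that direction = a·(-0.9397) + b·(-0.3420) = 0.21866.
Apparent dip = arctan|0.21866| = 12.33° (true dip is 16.6°, so apparent ≤ true as expected).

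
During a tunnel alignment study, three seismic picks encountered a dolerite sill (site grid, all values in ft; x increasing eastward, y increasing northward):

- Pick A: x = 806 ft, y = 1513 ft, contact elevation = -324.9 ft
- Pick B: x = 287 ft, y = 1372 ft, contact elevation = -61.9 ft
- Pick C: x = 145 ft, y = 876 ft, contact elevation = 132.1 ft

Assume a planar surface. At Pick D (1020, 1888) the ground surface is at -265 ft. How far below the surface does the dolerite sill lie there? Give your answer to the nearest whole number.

Let the plane be z = a·x + b·y + c.
Pick B−Pick A: −519a − 141b = 263;  Pick C−Pick A: −661a − 637b = 457.
Solving gives a = −0.43426, b = −0.26680.
Then c = -324.9 − a·806 − b·1513 = 428.79.
At (1020, 1888): z_contact = −442.9 − 503.7 + 428.79 = -517.9 ft.
Depth below ground = -265 − (-517.9) = 253 ft.

253 ft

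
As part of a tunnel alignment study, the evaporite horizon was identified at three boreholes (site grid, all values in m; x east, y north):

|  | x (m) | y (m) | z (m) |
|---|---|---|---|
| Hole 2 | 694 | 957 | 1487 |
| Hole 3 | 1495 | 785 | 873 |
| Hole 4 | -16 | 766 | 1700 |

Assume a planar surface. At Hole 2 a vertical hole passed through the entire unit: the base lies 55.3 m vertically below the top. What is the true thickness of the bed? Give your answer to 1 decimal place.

36.9 m

Let the plane be z = a·x + b·y + c.
Hole 3−Hole 2: 801a − 172b = −614;  Hole 4−Hole 2: −710a − 191b = 213.
Solving gives a = −0.55945, b = 0.96444.
|∇z| = √(a²+b²) = 1.11495, so dip δ = arctan(1.11495) = 48.11°.
True thickness = vertical thickness × cos δ = 55.3 × cos 48.11° = 36.9 m.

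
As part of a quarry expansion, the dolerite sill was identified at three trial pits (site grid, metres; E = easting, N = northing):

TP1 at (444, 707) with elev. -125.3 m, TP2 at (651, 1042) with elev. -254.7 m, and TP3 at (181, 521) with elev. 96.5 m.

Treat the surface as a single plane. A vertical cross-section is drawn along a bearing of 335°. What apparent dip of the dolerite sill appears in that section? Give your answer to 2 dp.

32.82°

Let the plane be z = a·E + b·N + c.
TP2−TP1: 207a + 335b = −129.4;  TP3−TP1: −263a − 186b = 221.8.
Solving gives a = −1.01273, b = 0.23951.
Unit vector along 335° is (sin 335°, cos 335°) = (-0.4226, 0.9063).
Slope in that direction = a·(-0.4226) + b·(0.9063) = 0.64507.
Apparent dip = arctan|0.64507| = 32.82° (true dip is 46.1°, so apparent ≤ true as expected).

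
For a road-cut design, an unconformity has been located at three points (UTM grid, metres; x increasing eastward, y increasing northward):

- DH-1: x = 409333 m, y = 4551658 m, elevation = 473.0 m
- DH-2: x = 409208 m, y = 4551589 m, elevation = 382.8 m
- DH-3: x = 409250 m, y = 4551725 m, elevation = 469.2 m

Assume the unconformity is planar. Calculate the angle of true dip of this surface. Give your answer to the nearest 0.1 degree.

33.8°

Let the plane be z = a·x + b·y + c.
DH-2−DH-1: −125a − 69b = −90.2;  DH-3−DH-1: −83a + 67b = −3.8.
Solving gives a = 0.44714, b = 0.49721.
Gradient magnitude |∇z| = √(a² + b²) = √(0.19994 + 0.24721) = 0.66869.
True dip = arctan(0.66869) = 33.8°, dipping toward SW (azimuth ≈ 222°).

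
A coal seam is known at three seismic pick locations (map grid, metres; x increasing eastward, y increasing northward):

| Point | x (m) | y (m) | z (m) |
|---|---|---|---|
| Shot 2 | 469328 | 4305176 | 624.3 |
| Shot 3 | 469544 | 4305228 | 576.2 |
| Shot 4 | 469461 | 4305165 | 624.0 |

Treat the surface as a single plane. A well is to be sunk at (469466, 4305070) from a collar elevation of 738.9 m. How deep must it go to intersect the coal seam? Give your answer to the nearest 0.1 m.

50.5 m

Two edge vectors: Shot 2→Shot 3 = (216, 52, -48.1), Shot 2→Shot 4 = (133, -11, -0.3).
Normal n = (Shot 2→Shot 3) × (Shot 2→Shot 4) = (-544.7, -6332.5, -9292).
So ∂z/∂x = −n_x/n_z = −0.058620319 and ∂z/∂y = −n_y/n_z = −0.681500215.
Intercept c from Shot 2: 624.3 + 27512.16 + 2933978.37 = 2962114.83.
At (469466, 4305070): z_contact = −27520.25 − 2933906.13 + 2962114.83 = 688.45 m.
Depth below ground = 738.9 − 688.45 = 50.5 m.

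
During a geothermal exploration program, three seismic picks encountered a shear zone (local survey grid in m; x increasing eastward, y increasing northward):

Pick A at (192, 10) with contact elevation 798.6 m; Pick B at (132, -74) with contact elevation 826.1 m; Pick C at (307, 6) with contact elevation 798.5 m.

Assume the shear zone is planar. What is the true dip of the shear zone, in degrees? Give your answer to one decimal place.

17.7°

Let the plane be z = a·x + b·y + c.
Pick B−Pick A: −60a − 84b = 27.5;  Pick C−Pick A: 115a − 4b = −0.1.
Solving gives a = −0.01196, b = −0.31884.
Gradient magnitude |∇z| = √(a² + b²) = √(0.00014 + 0.10166) = 0.31906.
True dip = arctan(0.31906) = 17.7°, dipping toward N (azimuth ≈ 002°).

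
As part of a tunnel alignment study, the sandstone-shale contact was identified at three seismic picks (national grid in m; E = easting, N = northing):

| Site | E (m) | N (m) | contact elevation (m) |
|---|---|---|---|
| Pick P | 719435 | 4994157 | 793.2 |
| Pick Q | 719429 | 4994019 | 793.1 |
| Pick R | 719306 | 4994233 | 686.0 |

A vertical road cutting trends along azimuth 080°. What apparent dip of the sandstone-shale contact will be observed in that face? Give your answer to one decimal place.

38.4°

Let the plane be z = a·E + b·N + c.
Pick Q−Pick P: −6a − 138b = −0.1;  Pick R−Pick P: −129a + 76b = −107.2.
Solving gives a = 0.81067, b = −0.03452.
Unit vector along 080° is (sin 80°, cos 80°) = (0.9848, 0.1736).
Slope in that direction = a·(0.9848) + b·(0.1736) = 0.79236.
Apparent dip = arctan|0.79236| = 38.4° (true dip is 39.1°, so apparent ≤ true as expected).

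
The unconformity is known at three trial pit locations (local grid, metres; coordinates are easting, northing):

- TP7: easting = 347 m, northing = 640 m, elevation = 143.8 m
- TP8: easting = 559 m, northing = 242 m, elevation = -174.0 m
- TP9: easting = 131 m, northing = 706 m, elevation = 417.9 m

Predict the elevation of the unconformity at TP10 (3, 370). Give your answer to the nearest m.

Two edge vectors: TP7→TP8 = (212, -398, -317.8), TP7→TP9 = (-216, 66, 274.1).
Normal n = (TP7→TP8) × (TP7→TP9) = (-88117, 10535.6, -71976).
So ∂z/∂easting = −n_x/n_z = −1.22426 and ∂z/∂northing = −n_y/n_z = 0.14638.
Intercept c from TP7: 143.8 + 424.82 − 93.68 = 474.94.
At (3, 370): z = −3.7 + 54.2 + 474.94 = 525.4 m.

525 m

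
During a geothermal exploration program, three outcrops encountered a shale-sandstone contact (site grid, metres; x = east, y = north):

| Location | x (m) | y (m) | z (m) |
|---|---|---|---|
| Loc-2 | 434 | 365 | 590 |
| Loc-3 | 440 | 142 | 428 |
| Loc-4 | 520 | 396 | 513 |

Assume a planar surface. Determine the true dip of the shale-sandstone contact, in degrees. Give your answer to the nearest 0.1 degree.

53.3°

Two edge vectors: Loc-2→Loc-3 = (6, -223, -162), Loc-2→Loc-4 = (86, 31, -77).
Normal n = (Loc-2→Loc-3) × (Loc-2→Loc-4) = (22193, -13470, 19364).
So ∂z/∂x = −n_x/n_z = −1.14610 and ∂z/∂y = −n_y/n_z = 0.69562.
Gradient magnitude |∇z| = √(a² + b²) = √(1.31354 + 0.48389) = 1.34068.
True dip = arctan(1.34068) = 53.3°, dipping toward ESE (azimuth ≈ 121°).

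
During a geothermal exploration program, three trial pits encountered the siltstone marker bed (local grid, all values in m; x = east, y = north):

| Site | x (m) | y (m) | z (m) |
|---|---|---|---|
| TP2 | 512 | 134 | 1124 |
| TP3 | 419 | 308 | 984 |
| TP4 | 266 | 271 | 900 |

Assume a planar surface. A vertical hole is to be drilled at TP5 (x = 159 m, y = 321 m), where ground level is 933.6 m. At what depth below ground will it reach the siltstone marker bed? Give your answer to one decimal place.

126.7 m

Let the plane be z = a·x + b·y + c.
TP3−TP2: −93a + 174b = −140;  TP4−TP2: −246a + 137b = −224.
Solving gives a = 0.65848, b = −0.45265.
Then c = 1124 − a·512 − b·134 = 847.51.
At (159, 321): z_contact = 104.70 − 145.30 + 847.51 = 806.91 m.
Depth below ground = 933.6 − 806.91 = 126.7 m.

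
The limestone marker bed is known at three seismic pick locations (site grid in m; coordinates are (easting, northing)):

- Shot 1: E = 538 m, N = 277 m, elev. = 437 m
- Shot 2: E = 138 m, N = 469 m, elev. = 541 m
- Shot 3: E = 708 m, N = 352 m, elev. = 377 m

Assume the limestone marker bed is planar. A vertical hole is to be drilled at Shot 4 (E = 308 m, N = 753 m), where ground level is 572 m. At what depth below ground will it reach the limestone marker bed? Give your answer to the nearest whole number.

Two edge vectors: Shot 1→Shot 2 = (-400, 192, 104), Shot 1→Shot 3 = (170, 75, -60).
Normal n = (Shot 1→Shot 2) × (Shot 1→Shot 3) = (-19320, -6320, -62640).
So ∂z/∂E = −n_x/n_z = −0.30843 and ∂z/∂N = −n_y/n_z = −0.10089.
Intercept c from Shot 1: 437 + 165.93 + 27.95 = 630.88.
At (308, 753): z_contact = −95.0 − 76.0 + 630.88 = 459.9 m.
Depth below ground = 572 − 459.9 = 112 m.

112 m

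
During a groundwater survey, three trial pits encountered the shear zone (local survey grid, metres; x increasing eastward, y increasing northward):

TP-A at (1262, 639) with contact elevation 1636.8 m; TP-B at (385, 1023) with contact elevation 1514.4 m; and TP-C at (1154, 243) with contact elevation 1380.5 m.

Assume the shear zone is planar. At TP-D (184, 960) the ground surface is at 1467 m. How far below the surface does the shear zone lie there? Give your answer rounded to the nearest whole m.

63 m

Two edge vectors: TP-A→TP-B = (-877, 384, -122.4), TP-A→TP-C = (-108, -396, -256.3).
Normal n = (TP-A→TP-B) × (TP-A→TP-C) = (-146889.6, -211555.9, 388764).
So ∂z/∂x = −n_x/n_z = 0.37784 and ∂z/∂y = −n_y/n_z = 0.54418.
Intercept c from TP-A: 1636.8 − 476.83 − 347.73 = 812.24.
At (184, 960): z_contact = 69.5 + 522.4 + 812.24 = 1404.2 m.
Depth below ground = 1467 − 1404.2 = 63 m.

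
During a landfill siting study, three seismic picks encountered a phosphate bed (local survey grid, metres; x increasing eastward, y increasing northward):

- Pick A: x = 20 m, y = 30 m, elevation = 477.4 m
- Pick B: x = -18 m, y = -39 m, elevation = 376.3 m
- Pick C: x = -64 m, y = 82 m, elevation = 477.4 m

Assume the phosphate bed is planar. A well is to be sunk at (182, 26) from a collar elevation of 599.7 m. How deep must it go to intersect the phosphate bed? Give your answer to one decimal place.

17.1 m

Two edge vectors: Pick A→Pick B = (-38, -69, -101.1), Pick A→Pick C = (-84, 52, 0).
Normal n = (Pick A→Pick B) × (Pick A→Pick C) = (5257.2, 8492.4, -7772).
So ∂z/∂x = −n_x/n_z = 0.67643 and ∂z/∂y = −n_y/n_z = 1.09269.
Intercept c from Pick A: 477.4 − 13.53 − 32.78 = 431.09.
At (182, 26): z_contact = 123.11 + 28.41 + 431.09 = 582.61 m.
Depth below ground = 599.7 − 582.61 = 17.1 m.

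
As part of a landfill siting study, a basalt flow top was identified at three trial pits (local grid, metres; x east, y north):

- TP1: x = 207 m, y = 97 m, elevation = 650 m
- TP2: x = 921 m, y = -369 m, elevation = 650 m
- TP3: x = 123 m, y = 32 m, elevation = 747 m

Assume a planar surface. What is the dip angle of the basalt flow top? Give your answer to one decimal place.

Two edge vectors: TP1→TP2 = (714, -466, 0), TP1→TP3 = (-84, -65, 97).
Normal n = (TP1→TP2) × (TP1→TP3) = (-45202, -69258, -85554).
So ∂z/∂x = −n_x/n_z = −0.52834 and ∂z/∂y = −n_y/n_z = −0.80952.
Gradient magnitude |∇z| = √(a² + b²) = √(0.27915 + 0.65533) = 0.96668.
True dip = arctan(0.96668) = 44.0°, dipping toward NNE (azimuth ≈ 033°).

44.0°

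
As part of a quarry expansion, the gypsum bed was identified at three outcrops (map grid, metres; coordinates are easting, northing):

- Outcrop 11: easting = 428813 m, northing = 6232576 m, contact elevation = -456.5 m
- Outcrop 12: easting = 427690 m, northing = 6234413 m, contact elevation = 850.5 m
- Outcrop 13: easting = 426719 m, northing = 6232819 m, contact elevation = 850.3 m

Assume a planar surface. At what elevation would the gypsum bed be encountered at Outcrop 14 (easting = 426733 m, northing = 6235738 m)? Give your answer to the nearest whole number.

Two edge vectors: Outcrop 11→Outcrop 12 = (-1123, 1837, 1307), Outcrop 11→Outcrop 13 = (-2094, 243, 1306.8).
Normal n = (Outcrop 11→Outcrop 12) × (Outcrop 11→Outcrop 13) = (2082990.6, -1269321.6, 3573789).
So ∂z/∂easting = −n_x/n_z = −0.58285215 and ∂z/∂northing = −n_y/n_z = 0.35517531.
Intercept c from Outcrop 11: -456.5 + 249934.58 − 2213657.09 = −1964179.01.
At (426733, 6235738): z = −248722.2 + 2214780.1 − 1964179.01 = 1878.9 m.

1879 m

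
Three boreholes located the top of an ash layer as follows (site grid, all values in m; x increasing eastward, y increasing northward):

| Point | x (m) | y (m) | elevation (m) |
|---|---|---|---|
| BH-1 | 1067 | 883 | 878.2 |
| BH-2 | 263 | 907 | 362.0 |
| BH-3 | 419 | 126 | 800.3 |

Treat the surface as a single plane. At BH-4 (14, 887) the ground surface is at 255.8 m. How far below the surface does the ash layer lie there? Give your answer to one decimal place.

41.7 m

Two edge vectors: BH-1→BH-2 = (-804, 24, -516.2), BH-1→BH-3 = (-648, -757, -77.9).
Normal n = (BH-1→BH-2) × (BH-1→BH-3) = (-392633, 271866, 624180).
So ∂z/∂x = −n_x/n_z = 0.629038 and ∂z/∂y = −n_y/n_z = −0.435557.
Intercept c from BH-1: 878.2 − 671.18 + 384.60 = 591.61.
At (14, 887): z_contact = 8.81 − 386.34 + 591.61 = 214.08 m.
Depth below ground = 255.8 − 214.08 = 41.7 m.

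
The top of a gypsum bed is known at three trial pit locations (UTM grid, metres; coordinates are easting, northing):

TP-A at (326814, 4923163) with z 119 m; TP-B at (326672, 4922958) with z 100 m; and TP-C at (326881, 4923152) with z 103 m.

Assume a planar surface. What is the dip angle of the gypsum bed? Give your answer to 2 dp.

17.05°

Let the plane be z = a·easting + b·northing + c.
TP-B−TP-A: −142a − 205b = −19;  TP-C−TP-A: 67a − 11b = −16.
Solving gives a = −0.20076, b = 0.23174.
Gradient magnitude |∇z| = √(a² + b²) = √(0.04030 + 0.05371) = 0.30661.
True dip = arctan(0.30661) = 17.05°, dipping toward SE (azimuth ≈ 139°).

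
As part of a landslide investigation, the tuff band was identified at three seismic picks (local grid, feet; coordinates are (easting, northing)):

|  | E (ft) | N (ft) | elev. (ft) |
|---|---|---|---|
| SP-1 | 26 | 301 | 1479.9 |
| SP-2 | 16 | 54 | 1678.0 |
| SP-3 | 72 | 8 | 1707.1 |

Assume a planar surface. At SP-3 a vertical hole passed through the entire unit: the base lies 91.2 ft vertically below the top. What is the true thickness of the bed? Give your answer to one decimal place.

70.9 ft

Two edge vectors: SP-1→SP-2 = (-10, -247, 198.1), SP-1→SP-3 = (46, -293, 227.2).
Normal n = (SP-1→SP-2) × (SP-1→SP-3) = (1924.9, 11384.6, 14292).
So ∂z/∂E = −n_x/n_z = −0.13468 and ∂z/∂N = −n_y/n_z = −0.79657.
|∇z| = √(a²+b²) = 0.80788, so dip δ = arctan(0.80788) = 38.93°.
True thickness = vertical thickness × cos δ = 91.2 × cos 38.93° = 70.9 ft.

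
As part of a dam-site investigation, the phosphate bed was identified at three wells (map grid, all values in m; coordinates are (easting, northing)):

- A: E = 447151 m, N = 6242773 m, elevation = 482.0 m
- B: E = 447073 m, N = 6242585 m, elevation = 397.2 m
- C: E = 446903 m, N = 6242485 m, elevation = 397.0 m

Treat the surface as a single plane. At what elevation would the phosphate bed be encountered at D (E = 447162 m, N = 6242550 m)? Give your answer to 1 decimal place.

345.2 m

Two edge vectors: A→B = (-78, -188, -84.8), A→C = (-248, -288, -85).
Normal n = (A→B) × (A→C) = (-8442.4, 14400.4, -24160).
So ∂z/∂E = −n_x/n_z = −0.349437086 and ∂z/∂N = −n_y/n_z = 0.596043046.
Intercept c from A: 482 + 156251.14 − 3720961.44 = −3564228.29.
At (447162, 6242550): z = −156255.0 + 3720828.5 − 3564228.29 = 345.2 m.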